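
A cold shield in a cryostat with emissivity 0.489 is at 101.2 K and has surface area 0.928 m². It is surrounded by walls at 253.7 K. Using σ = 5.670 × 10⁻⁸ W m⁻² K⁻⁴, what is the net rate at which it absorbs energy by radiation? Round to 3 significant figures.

Net gain ≈ 104 W

Area A = 0.928 m².
Net radiated power P_net = εσA(T⁴ − T₀⁴) = 0.489×5.670×10⁻⁸×0.928×(101.2⁴ − 253.7⁴).
T⁴ − T₀⁴ = 1.04887×10⁸ − 4.14268×10⁹ = -4.03779×10⁹ K⁴, so P_net = -104 W — negative, meaning a net gain of 104 W.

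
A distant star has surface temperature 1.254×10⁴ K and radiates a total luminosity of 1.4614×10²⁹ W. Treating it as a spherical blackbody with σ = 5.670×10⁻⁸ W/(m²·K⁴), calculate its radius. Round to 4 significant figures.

L = 4πR²σT⁴ ⇒ R = √(L/(4πσT⁴)).
σT⁴ = 1.40208×10⁹ W/m², so R = √(1.4614×10²⁹/(4π×1.40208×10⁹)) = 2.880×10⁹ m.

R ≈ 2.880×10⁹ m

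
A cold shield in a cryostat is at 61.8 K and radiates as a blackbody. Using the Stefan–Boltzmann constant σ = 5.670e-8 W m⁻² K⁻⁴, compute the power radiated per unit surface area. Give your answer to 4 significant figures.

Stefan–Boltzmann: I = σT⁴ = 5.670×10⁻⁸ × (61.8)⁴ = 0.8271 W/m².

I ≈ 0.8271 W/m²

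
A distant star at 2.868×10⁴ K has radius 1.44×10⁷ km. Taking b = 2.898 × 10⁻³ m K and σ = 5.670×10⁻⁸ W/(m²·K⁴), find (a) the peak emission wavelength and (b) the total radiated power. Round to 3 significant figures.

λ_max ≈ 101 nm; P ≈ 1.00×10³² W

(a) λ_max = b/T = 2.898×10⁻³/2.868×10⁴ = 1.010×10⁻⁷ m = 101 nm.
Surface area A = 4πR² = 4π(1.44×10¹⁰ m)² = 2.60576×10²¹ m².
(b) P = σAT⁴ = 5.670×10⁻⁸×2.60576×10²¹×(2.868×10⁴)⁴ = 1.00×10³² W.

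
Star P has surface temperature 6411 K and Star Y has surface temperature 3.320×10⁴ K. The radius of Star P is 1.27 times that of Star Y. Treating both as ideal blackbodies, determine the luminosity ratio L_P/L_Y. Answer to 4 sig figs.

L ∝ R²T⁴, so L_P/L_Y = (R_P/R_Y)²(T_P/T_Y)⁴ = (1.27)² × (6411/3.320×10⁴)⁴ = 1.6129 × 1.39044×10⁻³ = 2.243×10⁻³.

L_P/L_Y ≈ 2.243×10⁻³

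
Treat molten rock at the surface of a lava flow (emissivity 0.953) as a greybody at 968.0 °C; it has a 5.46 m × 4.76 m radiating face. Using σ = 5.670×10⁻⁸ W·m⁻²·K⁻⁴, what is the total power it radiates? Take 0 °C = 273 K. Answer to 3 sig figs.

P ≈ 3.33×10⁶ W

T = 968.0 °C + 273 = 1241.0 K.
Area A = 5.46 × 4.76 = 25.9896 m².
P = εσAT⁴ = 0.953 × 5.670×10⁻⁸ × 25.9896 × (1241.0)⁴ = 3.33×10⁶ W.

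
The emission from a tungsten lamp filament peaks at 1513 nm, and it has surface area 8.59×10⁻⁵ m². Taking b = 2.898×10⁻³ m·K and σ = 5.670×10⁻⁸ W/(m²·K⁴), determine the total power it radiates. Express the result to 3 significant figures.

Wien's law: T = b/λ_max = 2.898×10⁻³/1.513×10⁻⁶ = 1915.40 K.
Area A = 8.59×10⁻⁵ m².
Then P = σAT⁴ = 5.670×10⁻⁸×8.59×10⁻⁵×(1915.40)⁴ = 65.6 W.

P ≈ 65.6 W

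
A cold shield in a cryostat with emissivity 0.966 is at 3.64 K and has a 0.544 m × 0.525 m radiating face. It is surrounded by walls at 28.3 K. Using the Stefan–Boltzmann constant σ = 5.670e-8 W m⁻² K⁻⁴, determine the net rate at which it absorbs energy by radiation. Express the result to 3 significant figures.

Area A = 0.544 × 0.525 = 0.2856 m².
Net radiated power P_net = εσA(T⁴ − T₀⁴) = 0.966×5.670×10⁻⁸×0.2856×(3.64⁴ − 28.3⁴).
T⁴ − T₀⁴ = 175.552 − 6.41425×10⁵ = -6.41249×10⁵ K⁴, so P_net = -0.0100 W — negative, meaning a net gain of 0.0100 W.

Net gain ≈ 0.0100 W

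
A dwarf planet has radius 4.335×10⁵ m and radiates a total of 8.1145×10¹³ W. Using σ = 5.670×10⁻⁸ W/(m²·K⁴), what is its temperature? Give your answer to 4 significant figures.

Surface area A = 4πR² = 4π(4.335×10⁵ m)² = 2.36150×10¹² m².
P = σAT⁴ ⇒ T = (P/(σA))^(1/4) = (8.1145×10¹³/(5.670×10⁻⁸×2.36150×10¹²))^(1/4) = 156.9 K.

T ≈ 156.9 K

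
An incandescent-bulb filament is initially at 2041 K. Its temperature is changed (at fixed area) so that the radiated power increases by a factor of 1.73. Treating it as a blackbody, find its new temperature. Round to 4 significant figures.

T₂ ≈ 2341 K

P ∝ T⁴, so T₂/T₁ = (P₂/P₁)^(1/4) = (1.73)^(1/4) = 1.14686.
T₂ = 2041 × 1.14686 = 2341 K.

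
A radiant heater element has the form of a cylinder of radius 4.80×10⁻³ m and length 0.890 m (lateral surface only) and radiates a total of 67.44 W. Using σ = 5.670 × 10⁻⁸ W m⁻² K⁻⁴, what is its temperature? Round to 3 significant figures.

T ≈ 459 K

Lateral area A = 2πrL = 2π×4.80×10⁻³×0.890 = 0.0268418 m².
P = σAT⁴ ⇒ T = (P/(σA))^(1/4) = (67.44/(5.670×10⁻⁸×0.0268418))^(1/4) = 459 K.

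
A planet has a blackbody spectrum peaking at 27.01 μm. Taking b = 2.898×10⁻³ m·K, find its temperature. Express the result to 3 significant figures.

Wien's law gives T = b/λ_max = (2.898×10⁻³ m·K)/(2.701×10⁻⁵ m) = 107 K.

T ≈ 107 K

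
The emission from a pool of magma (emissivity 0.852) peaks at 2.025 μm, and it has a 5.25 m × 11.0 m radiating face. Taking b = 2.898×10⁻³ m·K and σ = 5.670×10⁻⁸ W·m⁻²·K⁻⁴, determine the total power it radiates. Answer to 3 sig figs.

Wien's law: T = b/λ_max = 2.898×10⁻³/2.025×10⁻⁶ = 1431.11 K.
Area A = 5.25 × 11.0 = 57.75 m².
Then P = εσAT⁴ = 0.852×5.670×10⁻⁸×57.75×(1431.11)⁴ = 1.17×10⁷ W.

P ≈ 1.17×10⁷ W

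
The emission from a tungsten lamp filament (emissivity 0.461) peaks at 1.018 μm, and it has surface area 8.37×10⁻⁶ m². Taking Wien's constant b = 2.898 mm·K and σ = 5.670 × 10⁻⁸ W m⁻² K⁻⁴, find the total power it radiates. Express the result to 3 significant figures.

P ≈ 14.4 W

Wien's law: T = b/λ_max = 2.898×10⁻³/1.018×10⁻⁶ = 2846.76 K.
Area A = 8.37×10⁻⁶ m².
Then P = εσAT⁴ = 0.461×5.670×10⁻⁸×8.37×10⁻⁶×(2846.76)⁴ = 14.4 W.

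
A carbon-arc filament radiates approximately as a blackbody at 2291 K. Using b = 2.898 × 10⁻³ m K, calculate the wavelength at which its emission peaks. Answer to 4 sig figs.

Wien's displacement law: λ_max = b/T = (2.898×10⁻³ m·K)/(2291 K) = 1.2649×10⁻⁶ m.
That is 1.265 μm, in the infrared range.

λ_max ≈ 1.265 μm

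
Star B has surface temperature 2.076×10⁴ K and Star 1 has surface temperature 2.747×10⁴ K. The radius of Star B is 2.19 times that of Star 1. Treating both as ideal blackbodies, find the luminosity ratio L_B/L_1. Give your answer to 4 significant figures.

L_B/L_1 ≈ 1.564

L ∝ R²T⁴, so L_B/L_1 = (R_B/R_1)²(T_B/T_1)⁴ = (2.19)² × (2.076×10⁴/2.747×10⁴)⁴ = 4.7961 × 0.326193 = 1.564.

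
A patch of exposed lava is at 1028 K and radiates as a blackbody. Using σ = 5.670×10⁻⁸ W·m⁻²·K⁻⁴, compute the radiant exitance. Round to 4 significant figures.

I ≈ 6.332×10⁴ W/m²

Stefan–Boltzmann: I = σT⁴ = 5.670×10⁻⁸ × (1028)⁴ = 6.332×10⁴ W/m².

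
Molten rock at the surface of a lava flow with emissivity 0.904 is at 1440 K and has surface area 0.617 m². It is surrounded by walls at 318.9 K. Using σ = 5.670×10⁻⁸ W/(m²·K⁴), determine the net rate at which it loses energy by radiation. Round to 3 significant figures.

Net loss ≈ 1.36×10⁵ W

Area A = 0.617 m².
Net radiated power P_net = εσA(T⁴ − T₀⁴) = 0.904×5.670×10⁻⁸×0.617×(1440⁴ − 318.9⁴).
T⁴ − T₀⁴ = 4.29982×10¹² − 1.03423×10¹⁰ = 4.28948×10¹² K⁴, so P_net = 1.36×10⁵ W.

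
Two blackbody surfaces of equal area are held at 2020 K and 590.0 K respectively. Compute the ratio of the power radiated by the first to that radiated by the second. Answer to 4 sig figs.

With equal areas, P₁/P₂ = (T₁/T₂)⁴ = (2020/590.0)⁴ = 137.4.

P₁/P₂ ≈ 137.4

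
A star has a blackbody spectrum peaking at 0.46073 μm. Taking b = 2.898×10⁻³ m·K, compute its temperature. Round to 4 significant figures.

T ≈ 6290 K

Wien's law gives T = b/λ_max = (2.898×10⁻³ m·K)/(4.6073×10⁻⁷ m) = 6290 K.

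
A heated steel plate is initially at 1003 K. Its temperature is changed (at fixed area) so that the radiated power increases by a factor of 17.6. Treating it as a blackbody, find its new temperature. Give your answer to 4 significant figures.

T₂ ≈ 2054 K

P ∝ T⁴, so T₂/T₁ = (P₂/P₁)^(1/4) = (17.6)^(1/4) = 2.04823.
T₂ = 1003 × 2.04823 = 2054 K.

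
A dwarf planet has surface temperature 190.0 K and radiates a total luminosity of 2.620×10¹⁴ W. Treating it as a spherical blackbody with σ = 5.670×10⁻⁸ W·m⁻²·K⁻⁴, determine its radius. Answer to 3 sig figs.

L = 4πR²σT⁴ ⇒ R = √(L/(4πσT⁴)).
σT⁴ = 73.8920 W/m², so R = √(2.620×10¹⁴/(4π×73.8920)) = 5.31×10⁵ m.

R ≈ 5.31×10⁵ m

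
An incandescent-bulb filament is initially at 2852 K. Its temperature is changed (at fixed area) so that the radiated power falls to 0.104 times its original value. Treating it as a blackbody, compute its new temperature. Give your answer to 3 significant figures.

P ∝ T⁴, so T₂/T₁ = (P₂/P₁)^(1/4) = (0.104)^(1/4) = 0.567882.
T₂ = 2852 × 0.567882 = 1.62×10³ K.

T₂ ≈ 1.62×10³ K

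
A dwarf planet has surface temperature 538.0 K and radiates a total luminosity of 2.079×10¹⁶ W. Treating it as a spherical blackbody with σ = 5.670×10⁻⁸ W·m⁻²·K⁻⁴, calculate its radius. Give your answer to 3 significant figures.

L = 4πR²σT⁴ ⇒ R = √(L/(4πσT⁴)).
σT⁴ = 4750.20 W/m², so R = √(2.079×10¹⁶/(4π×4750.20)) = 5.90×10⁵ m.

R ≈ 5.90×10⁵ m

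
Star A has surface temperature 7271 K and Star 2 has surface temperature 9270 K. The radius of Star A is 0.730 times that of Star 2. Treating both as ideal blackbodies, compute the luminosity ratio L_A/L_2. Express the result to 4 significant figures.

L ∝ R²T⁴, so L_A/L_2 = (R_A/R_2)²(T_A/T_2)⁴ = (0.730)² × (7271/9270)⁴ = 0.5329 × 0.378493 = 0.2017.

L_A/L_2 ≈ 0.2017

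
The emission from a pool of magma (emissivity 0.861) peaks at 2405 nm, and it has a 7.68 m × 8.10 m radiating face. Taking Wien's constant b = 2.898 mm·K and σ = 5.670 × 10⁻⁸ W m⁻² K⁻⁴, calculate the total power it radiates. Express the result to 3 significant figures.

Wien's law: T = b/λ_max = 2.898×10⁻³/2.405×10⁻⁶ = 1204.99 K.
Area A = 7.68 × 8.10 = 62.208 m².
Then P = εσAT⁴ = 0.861×5.670×10⁻⁸×62.208×(1204.99)⁴ = 6.40×10⁶ W.

P ≈ 6.40×10⁶ W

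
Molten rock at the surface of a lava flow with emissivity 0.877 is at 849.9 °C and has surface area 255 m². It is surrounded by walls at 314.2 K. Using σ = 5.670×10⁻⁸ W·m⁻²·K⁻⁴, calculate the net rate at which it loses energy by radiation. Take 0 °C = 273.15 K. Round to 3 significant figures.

T = 849.9 °C + 273.15 = 1123.05 K.
Area A = 255 m².
Net radiated power P_net = εσA(T⁴ − T₀⁴) = 0.877×5.670×10⁻⁸×255×(1123.05⁴ − 314.2⁴).
T⁴ − T₀⁴ = 1.59073×10¹² − 9.74596×10⁹ = 1.58098×10¹² K⁴, so P_net = 2.00×10⁷ W.

Net loss ≈ 2.00×10⁷ W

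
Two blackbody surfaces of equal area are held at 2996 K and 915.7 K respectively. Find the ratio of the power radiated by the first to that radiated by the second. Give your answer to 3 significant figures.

With equal areas, P₁/P₂ = (T₁/T₂)⁴ = (2996/915.7)⁴ = 115.

P₁/P₂ ≈ 115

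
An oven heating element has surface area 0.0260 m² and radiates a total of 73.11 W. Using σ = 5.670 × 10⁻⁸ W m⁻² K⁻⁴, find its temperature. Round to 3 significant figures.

Area A = 0.0260 m².
P = σAT⁴ ⇒ T = (P/(σA))^(1/4) = (73.11/(5.670×10⁻⁸×0.0260))^(1/4) = 472 K.

T ≈ 472 K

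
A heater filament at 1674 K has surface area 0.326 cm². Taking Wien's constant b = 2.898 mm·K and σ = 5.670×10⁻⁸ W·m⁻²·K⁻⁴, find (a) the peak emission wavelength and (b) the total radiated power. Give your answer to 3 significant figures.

λ_max ≈ 1.73×10³ nm; P ≈ 14.5 W

(a) λ_max = b/T = 2.898×10⁻³/1674 = 1.731×10⁻⁶ m = 1.73×10³ nm.
Area A = 0.326 cm² = 3.26×10⁻⁵ m².
(b) P = σAT⁴ = 5.670×10⁻⁸×3.26×10⁻⁵×(1674)⁴ = 14.5 W.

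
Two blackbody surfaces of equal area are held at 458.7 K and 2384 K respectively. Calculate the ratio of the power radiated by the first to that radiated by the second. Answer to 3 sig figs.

P₁/P₂ ≈ 1.37×10⁻³

With equal areas, P₁/P₂ = (T₁/T₂)⁴ = (458.7/2384)⁴ = 1.37×10⁻³.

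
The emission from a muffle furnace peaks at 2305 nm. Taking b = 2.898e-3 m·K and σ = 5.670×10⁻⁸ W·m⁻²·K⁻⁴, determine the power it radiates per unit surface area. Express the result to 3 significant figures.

I ≈ 1.42×10⁵ W/m²

Wien's law: T = b/λ_max = 2.898×10⁻³/2.305×10⁻⁶ = 1257.27 K.
Then I = σT⁴ = 5.670×10⁻⁸×(1257.27)⁴ = 1.42×10⁵ W/m².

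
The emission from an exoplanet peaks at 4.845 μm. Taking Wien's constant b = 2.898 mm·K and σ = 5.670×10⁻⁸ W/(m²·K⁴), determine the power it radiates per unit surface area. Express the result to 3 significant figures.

I ≈ 7.26×10³ W/m²

Wien's law: T = b/λ_max = 2.898×10⁻³/4.845×10⁻⁶ = 598.142 K.
Then I = σT⁴ = 5.670×10⁻⁸×(598.142)⁴ = 7.26×10³ W/m².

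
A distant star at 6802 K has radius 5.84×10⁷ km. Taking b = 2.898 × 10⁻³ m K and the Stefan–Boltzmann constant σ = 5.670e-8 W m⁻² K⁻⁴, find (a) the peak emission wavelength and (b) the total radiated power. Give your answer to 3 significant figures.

λ_max ≈ 426 nm; P ≈ 5.20×10³⁰ W

(a) λ_max = b/T = 2.898×10⁻³/6802 = 4.261×10⁻⁷ m = 426 nm.
Surface area A = 4πR² = 4π(5.84×10¹⁰ m)² = 4.28584×10²² m².
(b) P = σAT⁴ = 5.670×10⁻⁸×4.28584×10²²×(6802)⁴ = 5.20×10³⁰ W.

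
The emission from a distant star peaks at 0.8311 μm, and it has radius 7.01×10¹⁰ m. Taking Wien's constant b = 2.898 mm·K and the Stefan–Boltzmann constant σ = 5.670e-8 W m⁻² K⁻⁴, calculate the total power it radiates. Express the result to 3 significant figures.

P ≈ 5.18×10²⁹ W

Wien's law: T = b/λ_max = 2.898×10⁻³/8.311×10⁻⁷ = 3486.95 K.
Surface area A = 4πR² = 4π(7.01×10¹⁰ m)² = 6.17513×10²² m².
Then P = σAT⁴ = 5.670×10⁻⁸×6.17513×10²²×(3486.95)⁴ = 5.18×10²⁹ W.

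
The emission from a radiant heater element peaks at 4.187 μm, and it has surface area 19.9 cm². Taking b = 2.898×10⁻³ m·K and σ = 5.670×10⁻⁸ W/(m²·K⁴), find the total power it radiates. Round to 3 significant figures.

Wien's law: T = b/λ_max = 2.898×10⁻³/4.187×10⁻⁶ = 692.142 K.
Area A = 19.9 cm² = 1.99×10⁻³ m².
Then P = σAT⁴ = 5.670×10⁻⁸×1.99×10⁻³×(692.142)⁴ = 25.9 W.

P ≈ 25.9 W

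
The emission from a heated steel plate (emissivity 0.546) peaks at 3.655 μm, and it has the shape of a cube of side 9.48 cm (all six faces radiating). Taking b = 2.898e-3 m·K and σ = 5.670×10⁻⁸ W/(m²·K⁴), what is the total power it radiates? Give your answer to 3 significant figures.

P ≈ 660 W

Wien's law: T = b/λ_max = 2.898×10⁻³/3.655×10⁻⁶ = 792.886 K.
Area A = 6s² = 6×(0.0948 m)² = 0.0539222 m².
Then P = εσAT⁴ = 0.546×5.670×10⁻⁸×0.0539222×(792.886)⁴ = 660 W.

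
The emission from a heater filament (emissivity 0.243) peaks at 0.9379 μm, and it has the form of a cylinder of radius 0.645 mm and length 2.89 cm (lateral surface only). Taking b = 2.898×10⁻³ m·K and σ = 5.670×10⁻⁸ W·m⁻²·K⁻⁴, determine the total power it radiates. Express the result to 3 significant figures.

Wien's law: T = b/λ_max = 2.898×10⁻³/9.379×10⁻⁷ = 3089.88 K.
Lateral area A = 2πrL = 2π×6.45×10⁻⁴×0.0289 = 1.17122×10⁻⁴ m².
Then P = εσAT⁴ = 0.243×5.670×10⁻⁸×1.17122×10⁻⁴×(3089.88)⁴ = 147 W.

P ≈ 147 W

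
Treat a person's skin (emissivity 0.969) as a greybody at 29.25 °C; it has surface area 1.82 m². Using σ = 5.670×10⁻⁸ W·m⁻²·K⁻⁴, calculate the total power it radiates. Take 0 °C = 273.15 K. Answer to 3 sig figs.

P ≈ 836 W

T = 29.25 °C + 273.15 = 302.40 K.
Area A = 1.82 m².
P = εσAT⁴ = 0.969 × 5.670×10⁻⁸ × 1.82 × (302.40)⁴ = 836 W.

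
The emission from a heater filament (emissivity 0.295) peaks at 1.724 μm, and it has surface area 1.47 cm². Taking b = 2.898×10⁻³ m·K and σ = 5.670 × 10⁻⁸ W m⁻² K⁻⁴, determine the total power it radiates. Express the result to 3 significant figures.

P ≈ 19.6 W

Wien's law: T = b/λ_max = 2.898×10⁻³/1.724×10⁻⁶ = 1680.97 K.
Area A = 1.47 cm² = 1.47×10⁻⁴ m².
Then P = εσAT⁴ = 0.295×5.670×10⁻⁸×1.47×10⁻⁴×(1680.97)⁴ = 19.6 W.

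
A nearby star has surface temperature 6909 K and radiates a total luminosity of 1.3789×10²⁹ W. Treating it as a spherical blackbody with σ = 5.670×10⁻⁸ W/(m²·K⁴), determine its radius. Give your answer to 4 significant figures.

L = 4πR²σT⁴ ⇒ R = √(L/(4πσT⁴)).
σT⁴ = 1.29194×10⁸ W/m², so R = √(1.3789×10²⁹/(4π×1.29194×10⁸)) = 9.216×10⁹ m.

R ≈ 9.216×10⁹ m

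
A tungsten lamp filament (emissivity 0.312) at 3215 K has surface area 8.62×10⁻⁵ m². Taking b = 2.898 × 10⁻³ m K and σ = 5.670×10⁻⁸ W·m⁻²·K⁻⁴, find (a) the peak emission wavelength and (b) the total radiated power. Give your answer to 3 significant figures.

λ_max ≈ 0.901 μm; P ≈ 163 W

(a) λ_max = b/T = 2.898×10⁻³/3215 = 9.014×10⁻⁷ m = 0.901 μm.
Area A = 8.62×10⁻⁵ m².
(b) P = εσAT⁴ = 0.312×5.670×10⁻⁸×8.62×10⁻⁵×(3215)⁴ = 163 W.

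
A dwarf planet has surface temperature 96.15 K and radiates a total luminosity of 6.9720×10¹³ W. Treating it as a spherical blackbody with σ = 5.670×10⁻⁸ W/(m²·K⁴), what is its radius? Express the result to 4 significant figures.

L = 4πR²σT⁴ ⇒ R = √(L/(4πσT⁴)).
σT⁴ = 4.84596 W/m², so R = √(6.9720×10¹³/(4π×4.84596)) = 1.070×10⁶ m.

R ≈ 1.070×10⁶ m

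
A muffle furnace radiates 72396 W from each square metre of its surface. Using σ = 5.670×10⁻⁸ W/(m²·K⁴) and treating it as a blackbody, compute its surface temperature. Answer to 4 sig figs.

I = σT⁴, so T = (I/σ)^(1/4) = (72396/(5.670×10⁻⁸))^(1/4) = 1063 K.

T ≈ 1063 K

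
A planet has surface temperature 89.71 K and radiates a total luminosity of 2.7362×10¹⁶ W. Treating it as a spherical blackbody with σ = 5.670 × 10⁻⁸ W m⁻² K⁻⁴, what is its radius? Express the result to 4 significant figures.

R ≈ 2.435×10⁷ m

L = 4πR²σT⁴ ⇒ R = √(L/(4πσT⁴)).
σT⁴ = 3.67237 W/m², so R = √(2.7362×10¹⁶/(4π×3.67237)) = 2.435×10⁷ m.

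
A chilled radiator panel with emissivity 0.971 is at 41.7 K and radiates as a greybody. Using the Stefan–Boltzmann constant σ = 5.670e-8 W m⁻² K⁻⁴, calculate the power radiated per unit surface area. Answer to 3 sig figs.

Stefan–Boltzmann: I = εσT⁴ = 0.971 × 5.670×10⁻⁸ × (41.7)⁴ = 0.166 W/m².

I ≈ 0.166 W/m²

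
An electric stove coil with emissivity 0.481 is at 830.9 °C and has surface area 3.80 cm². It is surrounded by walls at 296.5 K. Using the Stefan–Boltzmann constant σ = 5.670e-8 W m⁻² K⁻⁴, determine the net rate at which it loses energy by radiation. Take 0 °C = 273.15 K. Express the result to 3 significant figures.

T = 830.9 °C + 273.15 = 1104.05 K.
Area A = 3.80 cm² = 3.80×10⁻⁴ m².
Net radiated power P_net = εσA(T⁴ − T₀⁴) = 0.481×5.670×10⁻⁸×3.80×10⁻⁴×(1104.05⁴ − 296.5⁴).
T⁴ − T₀⁴ = 1.48578×10¹² − 7.72856×10⁹ = 1.47805×10¹² K⁴, so P_net = 15.3 W.

Net loss ≈ 15.3 W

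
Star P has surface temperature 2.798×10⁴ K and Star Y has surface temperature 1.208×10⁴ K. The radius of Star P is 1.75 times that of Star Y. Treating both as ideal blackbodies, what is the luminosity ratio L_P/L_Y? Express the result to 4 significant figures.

L_P/L_Y ≈ 88.15

L ∝ R²T⁴, so L_P/L_Y = (R_P/R_Y)²(T_P/T_Y)⁴ = (1.75)² × (2.798×10⁴/1.208×10⁴)⁴ = 3.0625 × 28.7821 = 88.15.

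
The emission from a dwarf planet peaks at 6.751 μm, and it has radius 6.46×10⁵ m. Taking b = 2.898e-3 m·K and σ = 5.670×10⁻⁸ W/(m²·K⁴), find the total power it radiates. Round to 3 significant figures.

Wien's law: T = b/λ_max = 2.898×10⁻³/6.751×10⁻⁶ = 429.270 K.
Surface area A = 4πR² = 4π(6.46×10⁵ m)² = 5.24415×10¹² m².
Then P = σAT⁴ = 5.670×10⁻⁸×5.24415×10¹²×(429.270)⁴ = 1.01×10¹⁶ W.

P ≈ 1.01×10¹⁶ W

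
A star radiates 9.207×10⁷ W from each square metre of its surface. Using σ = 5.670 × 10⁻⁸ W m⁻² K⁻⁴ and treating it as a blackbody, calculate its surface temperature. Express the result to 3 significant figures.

I = σT⁴, so T = (I/σ)^(1/4) = (9.207×10⁷/(5.670×10⁻⁸))^(1/4) = 6.35×10³ K.

T ≈ 6.35×10³ K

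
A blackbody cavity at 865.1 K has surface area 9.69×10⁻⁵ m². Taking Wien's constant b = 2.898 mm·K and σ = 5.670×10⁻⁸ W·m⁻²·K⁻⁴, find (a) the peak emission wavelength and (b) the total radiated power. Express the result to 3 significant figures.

(a) λ_max = b/T = 2.898×10⁻³/865.1 = 3.350×10⁻⁶ m = 3.35 μm.
Area A = 9.69×10⁻⁵ m².
(b) P = σAT⁴ = 5.670×10⁻⁸×9.69×10⁻⁵×(865.1)⁴ = 3.08 W.

λ_max ≈ 3.35 μm; P ≈ 3.08 W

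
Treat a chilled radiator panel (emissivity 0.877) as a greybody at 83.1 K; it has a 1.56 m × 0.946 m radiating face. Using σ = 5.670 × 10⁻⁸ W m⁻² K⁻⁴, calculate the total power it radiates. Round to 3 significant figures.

P ≈ 3.50 W

Area A = 1.56 × 0.946 = 1.47576 m².
P = εσAT⁴ = 0.877 × 5.670×10⁻⁸ × 1.47576 × (83.1)⁴ = 3.50 W.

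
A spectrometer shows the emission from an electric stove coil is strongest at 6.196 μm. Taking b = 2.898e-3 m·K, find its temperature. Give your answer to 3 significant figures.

Wien's law gives T = b/λ_max = (2.898×10⁻³ m·K)/(6.196×10⁻⁶ m) = 468 K.

T ≈ 468 K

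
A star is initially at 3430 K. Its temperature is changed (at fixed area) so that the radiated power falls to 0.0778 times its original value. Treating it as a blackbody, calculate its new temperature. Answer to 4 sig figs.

P ∝ T⁴, so T₂/T₁ = (P₂/P₁)^(1/4) = (0.0778)^(1/4) = 0.528135.
T₂ = 3430 × 0.528135 = 1812 K.

T₂ ≈ 1812 K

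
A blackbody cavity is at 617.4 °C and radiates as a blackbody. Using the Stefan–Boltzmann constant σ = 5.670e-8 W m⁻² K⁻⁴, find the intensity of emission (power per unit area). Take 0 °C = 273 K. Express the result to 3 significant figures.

I ≈ 3.56×10⁴ W/m²

T = 617.4 °C + 273 = 890.4 K.
Stefan–Boltzmann: I = σT⁴ = 5.670×10⁻⁸ × (890.4)⁴ = 3.56×10⁴ W/m².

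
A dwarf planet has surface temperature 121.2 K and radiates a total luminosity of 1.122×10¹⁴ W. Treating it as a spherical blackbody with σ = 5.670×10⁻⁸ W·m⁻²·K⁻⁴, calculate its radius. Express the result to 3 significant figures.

L = 4πR²σT⁴ ⇒ R = √(L/(4πσT⁴)).
σT⁴ = 12.2347 W/m², so R = √(1.122×10¹⁴/(4π×12.2347)) = 8.54×10⁵ m.

R ≈ 8.54×10⁵ m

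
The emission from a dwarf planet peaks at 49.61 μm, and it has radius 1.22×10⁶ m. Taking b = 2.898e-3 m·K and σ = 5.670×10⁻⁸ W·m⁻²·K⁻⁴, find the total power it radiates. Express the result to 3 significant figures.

P ≈ 1.23×10¹³ W

Wien's law: T = b/λ_max = 2.898×10⁻³/4.961×10⁻⁵ = 58.4156 K.
Surface area A = 4πR² = 4π(1.22×10⁶ m)² = 1.87038×10¹³ m².
Then P = σAT⁴ = 5.670×10⁻⁸×1.87038×10¹³×(58.4156)⁴ = 1.23×10¹³ W.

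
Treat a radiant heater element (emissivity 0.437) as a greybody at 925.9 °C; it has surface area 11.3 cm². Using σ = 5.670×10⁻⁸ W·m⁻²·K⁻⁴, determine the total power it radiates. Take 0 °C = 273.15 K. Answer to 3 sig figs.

T = 925.9 °C + 273.15 = 1199.05 K.
Area A = 11.3 cm² = 1.13×10⁻³ m².
P = εσAT⁴ = 0.437 × 5.670×10⁻⁸ × 1.13×10⁻³ × (1199.05)⁴ = 57.9 W.

P ≈ 57.9 W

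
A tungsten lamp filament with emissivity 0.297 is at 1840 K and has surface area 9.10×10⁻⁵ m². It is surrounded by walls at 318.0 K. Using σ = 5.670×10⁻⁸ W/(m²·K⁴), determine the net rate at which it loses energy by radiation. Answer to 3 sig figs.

Net loss ≈ 17.5 W

Area A = 9.10×10⁻⁵ m².
Net radiated power P_net = εσA(T⁴ − T₀⁴) = 0.297×5.670×10⁻⁸×9.10×10⁻⁵×(1840⁴ − 318.0⁴).
T⁴ − T₀⁴ = 1.14623×10¹³ − 1.02261×10¹⁰ = 1.14521×10¹³ K⁴, so P_net = 17.5 W.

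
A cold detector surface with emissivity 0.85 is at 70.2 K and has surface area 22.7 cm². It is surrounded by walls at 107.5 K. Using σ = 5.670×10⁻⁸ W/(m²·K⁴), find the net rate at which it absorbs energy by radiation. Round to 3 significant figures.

Area A = 22.7 cm² = 2.27×10⁻³ m².
Net radiated power P_net = εσA(T⁴ − T₀⁴) = 0.85×5.670×10⁻⁸×2.27×10⁻³×(70.2⁴ − 107.5⁴).
T⁴ − T₀⁴ = 2.42856×10⁷ − 1.33547×10⁸ = -1.09261×10⁸ K⁴, so P_net = -0.0120 W — negative, meaning a net gain of 0.0120 W.

Net gain ≈ 0.0120 W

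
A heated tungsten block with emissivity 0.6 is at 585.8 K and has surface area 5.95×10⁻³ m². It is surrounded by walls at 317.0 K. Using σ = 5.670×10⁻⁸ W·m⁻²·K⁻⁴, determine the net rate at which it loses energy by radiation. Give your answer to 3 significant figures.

Net loss ≈ 21.8 W

Area A = 5.95×10⁻³ m².
Net radiated power P_net = εσA(T⁴ − T₀⁴) = 0.6×5.670×10⁻⁸×5.95×10⁻³×(585.8⁴ − 317.0⁴).
T⁴ − T₀⁴ = 1.17760×10¹¹ − 1.00980×10¹⁰ = 1.07662×10¹¹ K⁴, so P_net = 21.8 W.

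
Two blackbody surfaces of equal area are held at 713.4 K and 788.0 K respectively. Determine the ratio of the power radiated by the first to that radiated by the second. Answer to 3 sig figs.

With equal areas, P₁/P₂ = (T₁/T₂)⁴ = (713.4/788.0)⁴ = 0.672.

P₁/P₂ ≈ 0.672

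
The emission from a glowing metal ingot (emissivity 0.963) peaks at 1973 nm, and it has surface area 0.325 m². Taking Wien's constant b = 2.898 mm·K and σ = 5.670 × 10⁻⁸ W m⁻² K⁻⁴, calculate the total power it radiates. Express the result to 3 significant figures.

Wien's law: T = b/λ_max = 2.898×10⁻³/1.973×10⁻⁶ = 1468.83 K.
Area A = 0.325 m².
Then P = εσAT⁴ = 0.963×5.670×10⁻⁸×0.325×(1468.83)⁴ = 8.26×10⁴ W.

P ≈ 8.26×10⁴ W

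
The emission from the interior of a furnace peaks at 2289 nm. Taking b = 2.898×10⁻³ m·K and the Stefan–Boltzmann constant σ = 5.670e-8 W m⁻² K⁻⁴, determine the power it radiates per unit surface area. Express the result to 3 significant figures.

I ≈ 1.46×10⁵ W/m²

Wien's law: T = b/λ_max = 2.898×10⁻³/2.289×10⁻⁶ = 1266.06 K.
Then I = σT⁴ = 5.670×10⁻⁸×(1266.06)⁴ = 1.46×10⁵ W/m².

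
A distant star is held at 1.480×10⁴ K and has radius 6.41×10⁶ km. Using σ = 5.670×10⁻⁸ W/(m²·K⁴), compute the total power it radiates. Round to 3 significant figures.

P ≈ 1.40×10³⁰ W

Surface area A = 4πR² = 4π(6.41×10⁹ m)² = 5.16328×10²⁰ m².
P = σAT⁴ = 5.670×10⁻⁸ × 5.16328×10²⁰ × (1.480×10⁴)⁴ = 1.40×10³⁰ W.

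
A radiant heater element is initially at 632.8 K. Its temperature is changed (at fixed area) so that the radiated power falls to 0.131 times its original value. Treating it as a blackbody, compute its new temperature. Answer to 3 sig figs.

T₂ ≈ 381 K

P ∝ T⁴, so T₂/T₁ = (P₂/P₁)^(1/4) = (0.131)^(1/4) = 0.601614.
T₂ = 632.8 × 0.601614 = 381 K.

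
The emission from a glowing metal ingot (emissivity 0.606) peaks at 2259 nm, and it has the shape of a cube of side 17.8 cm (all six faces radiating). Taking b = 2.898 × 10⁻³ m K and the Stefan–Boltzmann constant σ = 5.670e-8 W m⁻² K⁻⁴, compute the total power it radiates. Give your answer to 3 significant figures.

Wien's law: T = b/λ_max = 2.898×10⁻³/2.259×10⁻⁶ = 1282.87 K.
Area A = 6s² = 6×(0.178 m)² = 0.190104 m².
Then P = εσAT⁴ = 0.606×5.670×10⁻⁸×0.190104×(1282.87)⁴ = 1.77×10⁴ W.

P ≈ 1.77×10⁴ W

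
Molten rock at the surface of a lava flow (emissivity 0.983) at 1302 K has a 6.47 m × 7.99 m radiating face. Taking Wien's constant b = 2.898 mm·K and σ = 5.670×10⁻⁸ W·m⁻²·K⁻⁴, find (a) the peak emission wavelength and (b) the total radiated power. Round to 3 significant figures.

λ_max ≈ 2.23×10³ nm; P ≈ 8.28×10⁶ W

(a) λ_max = b/T = 2.898×10⁻³/1302 = 2.226×10⁻⁶ m = 2.23×10³ nm.
Area A = 6.47 × 7.99 = 51.6953 m².
(b) P = εσAT⁴ = 0.983×5.670×10⁻⁸×51.6953×(1302)⁴ = 8.28×10⁶ W.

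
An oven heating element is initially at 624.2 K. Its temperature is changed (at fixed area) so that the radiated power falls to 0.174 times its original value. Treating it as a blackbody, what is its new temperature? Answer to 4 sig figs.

T₂ ≈ 403.1 K

P ∝ T⁴, so T₂/T₁ = (P₂/P₁)^(1/4) = (0.174)^(1/4) = 0.645858.
T₂ = 624.2 × 0.645858 = 403.1 K.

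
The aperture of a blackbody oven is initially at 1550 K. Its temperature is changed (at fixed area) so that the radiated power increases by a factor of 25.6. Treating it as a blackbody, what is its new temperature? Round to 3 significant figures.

T₂ ≈ 3.49×10³ K

P ∝ T⁴, so T₂/T₁ = (P₂/P₁)^(1/4) = (25.6)^(1/4) = 2.24937.
T₂ = 1550 × 2.24937 = 3.49×10³ K.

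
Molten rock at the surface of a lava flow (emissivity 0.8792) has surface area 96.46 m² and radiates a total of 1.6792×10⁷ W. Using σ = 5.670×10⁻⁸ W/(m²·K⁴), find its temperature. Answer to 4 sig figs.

Area A = 96.46 m².
P = εσAT⁴ ⇒ T = (P/(εσA))^(1/4) = (1.6792×10⁷/(0.8792×5.670×10⁻⁸×96.46))^(1/4) = 1367 K.

T ≈ 1367 K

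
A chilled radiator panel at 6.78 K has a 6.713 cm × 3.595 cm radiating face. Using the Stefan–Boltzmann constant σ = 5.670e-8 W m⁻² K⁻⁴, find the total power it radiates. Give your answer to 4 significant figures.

P ≈ 2.891×10⁻⁷ W

Area A = 0.06713 × 0.03595 = 2.41332×10⁻³ m².
P = σAT⁴ = 5.670×10⁻⁸ × 2.41332×10⁻³ × (6.78)⁴ = 2.891×10⁻⁷ W.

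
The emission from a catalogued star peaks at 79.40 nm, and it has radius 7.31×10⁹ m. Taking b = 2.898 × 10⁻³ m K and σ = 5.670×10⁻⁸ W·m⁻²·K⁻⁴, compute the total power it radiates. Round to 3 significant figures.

Wien's law: T = b/λ_max = 2.898×10⁻³/7.940×10⁻⁸ = 36498.7 K.
Surface area A = 4πR² = 4π(7.31×10⁹ m)² = 6.71498×10²⁰ m².
Then P = σAT⁴ = 5.670×10⁻⁸×6.71498×10²⁰×(36498.7)⁴ = 6.76×10³¹ W.

P ≈ 6.76×10³¹ W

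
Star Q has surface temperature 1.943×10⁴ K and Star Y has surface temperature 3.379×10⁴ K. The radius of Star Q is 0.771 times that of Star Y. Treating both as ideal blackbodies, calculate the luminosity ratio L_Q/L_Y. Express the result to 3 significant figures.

L_Q/L_Y ≈ 0.0650

L ∝ R²T⁴, so L_Q/L_Y = (R_Q/R_Y)²(T_Q/T_Y)⁴ = (0.771)² × (1.943×10⁴/3.379×10⁴)⁴ = 0.594441 × 0.109330 = 0.0650.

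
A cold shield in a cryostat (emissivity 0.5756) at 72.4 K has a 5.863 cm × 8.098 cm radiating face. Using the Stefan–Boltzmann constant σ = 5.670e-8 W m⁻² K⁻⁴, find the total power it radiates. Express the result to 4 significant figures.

Area A = 0.05863 × 0.08098 = 4.74786×10⁻³ m².
P = εσAT⁴ = 0.5756 × 5.670×10⁻⁸ × 4.74786×10⁻³ × (72.4)⁴ = 4.258×10⁻³ W.

P ≈ 4.258×10⁻³ W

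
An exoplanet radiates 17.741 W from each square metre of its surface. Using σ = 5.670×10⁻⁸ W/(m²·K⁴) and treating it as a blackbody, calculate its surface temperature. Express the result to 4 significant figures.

I = σT⁴, so T = (I/σ)^(1/4) = (17.741/(5.670×10⁻⁸))^(1/4) = 133.0 K.

T ≈ 133.0 K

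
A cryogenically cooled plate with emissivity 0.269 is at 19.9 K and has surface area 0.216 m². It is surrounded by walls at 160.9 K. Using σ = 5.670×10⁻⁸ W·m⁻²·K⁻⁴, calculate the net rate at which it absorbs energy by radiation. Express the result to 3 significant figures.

Area A = 0.216 m².
Net radiated power P_net = εσA(T⁴ − T₀⁴) = 0.269×5.670×10⁻⁸×0.216×(19.9⁴ − 160.9⁴).
T⁴ − T₀⁴ = 1.56824×10⁵ − 6.70230×10⁸ = -6.70073×10⁸ K⁴, so P_net = -2.21 W — negative, meaning a net gain of 2.21 W.

Net gain ≈ 2.21 W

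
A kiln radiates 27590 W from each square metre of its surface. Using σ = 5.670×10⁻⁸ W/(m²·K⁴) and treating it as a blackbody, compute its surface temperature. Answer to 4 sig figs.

T ≈ 835.2 K

I = σT⁴, so T = (I/σ)^(1/4) = (27590/(5.670×10⁻⁸))^(1/4) = 835.2 K.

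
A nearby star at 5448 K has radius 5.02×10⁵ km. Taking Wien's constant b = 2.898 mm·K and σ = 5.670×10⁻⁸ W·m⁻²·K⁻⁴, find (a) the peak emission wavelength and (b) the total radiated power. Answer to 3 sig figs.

(a) λ_max = b/T = 2.898×10⁻³/5448 = 5.319×10⁻⁷ m = 0.532 μm.
Surface area A = 4πR² = 4π(5.02×10⁸ m)² = 3.16678×10¹⁸ m².
(b) P = σAT⁴ = 5.670×10⁻⁸×3.16678×10¹⁸×(5448)⁴ = 1.58×10²⁶ W.

λ_max ≈ 0.532 μm; P ≈ 1.58×10²⁶ W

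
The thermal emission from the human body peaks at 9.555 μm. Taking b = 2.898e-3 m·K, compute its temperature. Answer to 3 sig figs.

Wien's law gives T = b/λ_max = (2.898×10⁻³ m·K)/(9.555×10⁻⁶ m) = 303 K.

T ≈ 303 K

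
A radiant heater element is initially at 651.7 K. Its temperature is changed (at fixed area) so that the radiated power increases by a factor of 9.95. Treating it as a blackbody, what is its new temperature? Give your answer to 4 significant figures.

T₂ ≈ 1157 K

P ∝ T⁴, so T₂/T₁ = (P₂/P₁)^(1/4) = (9.95)^(1/4) = 1.77605.
T₂ = 651.7 × 1.77605 = 1157 K.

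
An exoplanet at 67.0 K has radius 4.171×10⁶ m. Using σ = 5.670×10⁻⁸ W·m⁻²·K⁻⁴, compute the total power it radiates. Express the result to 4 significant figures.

Surface area A = 4πR² = 4π(4.171×10⁶ m)² = 2.18620×10¹⁴ m².
P = σAT⁴ = 5.670×10⁻⁸ × 2.18620×10¹⁴ × (67.0)⁴ = 2.498×10¹⁴ W.

P ≈ 2.498×10¹⁴ W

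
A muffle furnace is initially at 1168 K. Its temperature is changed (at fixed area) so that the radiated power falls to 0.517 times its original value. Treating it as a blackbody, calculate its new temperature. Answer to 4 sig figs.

P ∝ T⁴, so T₂/T₁ = (P₂/P₁)^(1/4) = (0.517)^(1/4) = 0.847955.
T₂ = 1168 × 0.847955 = 990.4 K.

T₂ ≈ 990.4 K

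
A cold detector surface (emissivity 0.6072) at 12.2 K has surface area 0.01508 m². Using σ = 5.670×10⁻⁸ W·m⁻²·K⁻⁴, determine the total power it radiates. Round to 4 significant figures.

Area A = 0.01508 m².
P = εσAT⁴ = 0.6072 × 5.670×10⁻⁸ × 0.01508 × (12.2)⁴ = 1.150×10⁻⁵ W.

P ≈ 1.150×10⁻⁵ W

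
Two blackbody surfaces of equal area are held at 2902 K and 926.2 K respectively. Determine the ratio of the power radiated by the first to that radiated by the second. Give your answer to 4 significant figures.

With equal areas, P₁/P₂ = (T₁/T₂)⁴ = (2902/926.2)⁴ = 96.38.

P₁/P₂ ≈ 96.38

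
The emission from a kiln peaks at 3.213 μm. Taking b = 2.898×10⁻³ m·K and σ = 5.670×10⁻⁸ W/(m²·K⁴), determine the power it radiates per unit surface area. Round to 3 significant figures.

Wien's law: T = b/λ_max = 2.898×10⁻³/3.213×10⁻⁶ = 901.961 K.
Then I = σT⁴ = 5.670×10⁻⁸×(901.961)⁴ = 3.75×10⁴ W/m².

I ≈ 3.75×10⁴ W/m²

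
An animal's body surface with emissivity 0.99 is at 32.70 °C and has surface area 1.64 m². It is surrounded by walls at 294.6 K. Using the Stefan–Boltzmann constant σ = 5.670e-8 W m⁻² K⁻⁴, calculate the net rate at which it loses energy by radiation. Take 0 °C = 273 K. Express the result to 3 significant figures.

Net loss ≈ 111 W

T = 32.70 °C + 273 = 305.70 K.
Area A = 1.64 m².
Net radiated power P_net = εσA(T⁴ − T₀⁴) = 0.99×5.670×10⁻⁸×1.64×(305.70⁴ − 294.6⁴).
T⁴ − T₀⁴ = 8.73337×10⁹ − 7.53236×10⁹ = 1.20101×10⁹ K⁴, so P_net = 111 W.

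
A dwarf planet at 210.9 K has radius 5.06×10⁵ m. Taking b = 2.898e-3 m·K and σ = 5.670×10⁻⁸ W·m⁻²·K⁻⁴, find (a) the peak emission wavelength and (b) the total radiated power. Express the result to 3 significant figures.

(a) λ_max = b/T = 2.898×10⁻³/210.9 = 1.374×10⁻⁵ m = 13.7 μm.
Surface area A = 4πR² = 4π(5.06×10⁵ m)² = 3.21744×10¹² m².
(b) P = σAT⁴ = 5.670×10⁻⁸×3.21744×10¹²×(210.9)⁴ = 3.61×10¹⁴ W.

λ_max ≈ 13.7 μm; P ≈ 3.61×10¹⁴ W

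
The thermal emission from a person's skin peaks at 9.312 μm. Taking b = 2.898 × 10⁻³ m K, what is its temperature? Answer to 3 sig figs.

T ≈ 311 K

Wien's law gives T = b/λ_max = (2.898×10⁻³ m·K)/(9.312×10⁻⁶ m) = 311 K.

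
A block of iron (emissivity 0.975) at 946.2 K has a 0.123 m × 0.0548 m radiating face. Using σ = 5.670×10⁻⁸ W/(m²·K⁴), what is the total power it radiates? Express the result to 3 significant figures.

Area A = 0.123 × 0.0548 = 6.7404×10⁻³ m².
P = εσAT⁴ = 0.975 × 5.670×10⁻⁸ × 6.7404×10⁻³ × (946.2)⁴ = 299 W.

P ≈ 299 W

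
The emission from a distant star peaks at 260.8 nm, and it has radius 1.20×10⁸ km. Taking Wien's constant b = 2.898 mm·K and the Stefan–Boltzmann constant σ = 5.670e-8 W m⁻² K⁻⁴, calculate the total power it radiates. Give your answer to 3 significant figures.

Wien's law: T = b/λ_max = 2.898×10⁻³/2.608×10⁻⁷ = 11112.0 K.
Surface area A = 4πR² = 4π(1.20×10¹¹ m)² = 1.80956×10²³ m².
Then P = σAT⁴ = 5.670×10⁻⁸×1.80956×10²³×(11112.0)⁴ = 1.56×10³² W.

P ≈ 1.56×10³² W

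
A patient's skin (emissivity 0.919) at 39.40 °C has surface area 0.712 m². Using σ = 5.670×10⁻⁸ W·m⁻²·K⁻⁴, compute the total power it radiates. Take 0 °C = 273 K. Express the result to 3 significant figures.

T = 39.40 °C + 273 = 312.40 K.
Area A = 0.712 m².
P = εσAT⁴ = 0.919 × 5.670×10⁻⁸ × 0.712 × (312.40)⁴ = 353 W.

P ≈ 353 W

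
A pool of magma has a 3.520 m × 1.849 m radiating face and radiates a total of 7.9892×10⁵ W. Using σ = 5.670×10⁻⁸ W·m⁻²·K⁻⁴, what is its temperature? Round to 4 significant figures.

Area A = 3.520 × 1.849 = 6.50848 m².
P = σAT⁴ ⇒ T = (P/(σA))^(1/4) = (7.9892×10⁵/(5.670×10⁻⁸×6.50848))^(1/4) = 1213 K.

T ≈ 1213 K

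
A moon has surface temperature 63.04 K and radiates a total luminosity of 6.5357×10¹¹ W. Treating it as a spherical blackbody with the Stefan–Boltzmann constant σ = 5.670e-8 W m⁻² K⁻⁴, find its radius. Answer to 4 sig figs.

L = 4πR²σT⁴ ⇒ R = √(L/(4πσT⁴)).
σT⁴ = 0.895463 W/m², so R = √(6.5357×10¹¹/(4π×0.895463)) = 2.410×10⁵ m.

R ≈ 2.410×10⁵ m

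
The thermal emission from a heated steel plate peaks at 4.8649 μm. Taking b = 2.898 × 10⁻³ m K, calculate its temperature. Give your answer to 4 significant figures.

T ≈ 595.7 K

Wien's law gives T = b/λ_max = (2.898×10⁻³ m·K)/(4.8649×10⁻⁶ m) = 595.7 K.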